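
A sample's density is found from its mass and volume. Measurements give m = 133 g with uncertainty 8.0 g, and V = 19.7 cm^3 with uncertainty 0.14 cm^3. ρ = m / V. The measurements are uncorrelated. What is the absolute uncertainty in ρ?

Since ρ is a product/quotient, work with relative uncertainties:
  (1·δm/m)² = (1×0.0602)² = 0.00362;  (-1·δV/V)² = (-1×0.00711)² = 5.05e-05
δρ/ρ = √(0.00367) = 0.0606
ρ = 6.75 g/cm^3, so δρ = 0.0606 × 6.75 = 0.409 g/cm^3.

0.409 g/cm^3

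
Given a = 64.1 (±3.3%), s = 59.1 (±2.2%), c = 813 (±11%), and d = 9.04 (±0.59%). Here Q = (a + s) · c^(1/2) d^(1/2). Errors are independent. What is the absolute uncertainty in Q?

Let u = a + s = 123. δu = √(δa² + δs²) = √(4.47 + 1.69) = 2.48, so δu/u = 0.0202.
Q is then a monomial in u, c, d:
δQ/Q = √((δu/u)² + (½·δc/c)² + (½·δd/d)²) = √(0.000406 + 0.00303 + 8.7e-06) = 0.0587
Q = 10600, so δQ = 0.0587 × 10600 = 619.

619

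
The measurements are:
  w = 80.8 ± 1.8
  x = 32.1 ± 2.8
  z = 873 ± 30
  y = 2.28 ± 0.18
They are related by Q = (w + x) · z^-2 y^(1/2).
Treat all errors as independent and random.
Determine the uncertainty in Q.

Let u = w + x = 113. δu = √(δw² + δx²) = √(3.24 + 7.84) = 3.33, so δu/u = 0.0295.
Q is then a monomial in u, z, y:
δQ/Q = √((δu/u)² + (-2·δz/z)² + (½·δy/y)²) = √(0.000869 + 0.00472 + 0.00156) = 0.0846
Q = 0.000224, so δQ = 0.0846 × 0.000224 = 1.89e-05.

1.89e-05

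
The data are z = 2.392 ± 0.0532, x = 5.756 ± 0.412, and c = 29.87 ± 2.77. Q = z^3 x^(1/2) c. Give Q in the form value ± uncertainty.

980.8 ± 117

Since Q is a product/quotient, work with relative uncertainties:
  (3·δz/z)² = (3×0.0222)² = 0.00445;  (½·δx/x)² = (0.5×0.0716)² = 0.00128;  (1·δc/c)² = (1×0.0927)² = 0.00860
δQ/Q = √(0.0143) = 0.120
Q = 980.8, so δQ = 0.120 × 980.8 = 117.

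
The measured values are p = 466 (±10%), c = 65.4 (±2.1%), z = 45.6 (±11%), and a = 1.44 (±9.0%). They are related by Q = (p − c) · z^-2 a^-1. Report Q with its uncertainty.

Let u = p − c = 401. δu = √(δp² + δc²) = √(2170 + 1.89) = 46.6, so δu/u = 0.116.
Q is then a monomial in u, z, a:
δQ/Q = √((δu/u)² + (-2·δz/z)² + (-1·δa/a)²) = √(0.0135 + 0.0484 + 0.00810) = 0.265
Q = 0.134, so δQ = 0.265 × 0.134 = 0.0354.

0.134 ± 0.0354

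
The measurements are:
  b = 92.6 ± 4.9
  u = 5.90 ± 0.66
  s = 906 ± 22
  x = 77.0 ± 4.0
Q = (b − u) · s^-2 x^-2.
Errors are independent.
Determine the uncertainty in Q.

Let w = b − u = 86.7. δw = √(δb² + δu²) = √(24.0 + 0.436) = 4.94, so δw/w = 0.0570.
Q is then a monomial in w, s, x:
δQ/Q = √((δw/w)² + (-2·δs/s)² + (-2·δx/x)²) = √(0.00325 + 0.00236 + 0.0108) = 0.128
Q = 1.78e-08, so δQ = 0.128 × 1.78e-08 = 2.28e-09.

2.28e-09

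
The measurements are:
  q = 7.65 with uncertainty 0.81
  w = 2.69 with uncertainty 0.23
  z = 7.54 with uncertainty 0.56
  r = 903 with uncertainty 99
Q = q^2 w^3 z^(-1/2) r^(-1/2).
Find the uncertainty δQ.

4.68

Since Q is a product/quotient, work with relative uncertainties:
  (2·δq/q)² = (2×0.106)² = 0.0448;  (3·δw/w)² = (3×0.0855)² = 0.0658;  (−½·δz/z)² = (-0.5×0.0743)² = 0.00138;  (−½·δr/r)² = (-0.5×0.110)² = 0.00300
δQ/Q = √(0.115) = 0.339
Q = 13.8, so δQ = 0.339 × 13.8 = 4.68.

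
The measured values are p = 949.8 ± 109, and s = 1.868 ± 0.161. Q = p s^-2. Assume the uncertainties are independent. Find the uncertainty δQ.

Products/powers → add relative errors in quadrature, weighted by exponent:
  (1·δp/p)² = (1×0.115)² = 0.0132;  (-2·δs/s)² = (-2×0.0862)² = 0.0297
δQ/Q = √(0.0429) = 0.207
Q = 272.2, so δQ = 0.207 × 272.2 = 56.4.

56.4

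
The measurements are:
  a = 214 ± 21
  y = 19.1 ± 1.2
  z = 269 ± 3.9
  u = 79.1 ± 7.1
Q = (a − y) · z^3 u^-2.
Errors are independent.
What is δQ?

Let w = a − y = 195. δw = √(δa² + δy²) = √(441 + 1.44) = 21.0, so δw/w = 0.108.
Q is then a monomial in w, z, u:
δQ/Q = √((δw/w)² + (3·δz/z)² + (-2·δu/u)²) = √(0.0116 + 0.00189 + 0.0322) = 0.214
Q = 6.06e+05, so δQ = 0.214 × 6.06e+05 = 1.3e+05.

1.3e+05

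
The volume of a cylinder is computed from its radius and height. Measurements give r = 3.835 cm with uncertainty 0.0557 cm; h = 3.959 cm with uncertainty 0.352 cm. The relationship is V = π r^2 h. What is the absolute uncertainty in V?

Products/powers → add relative errors in quadrature, weighted by exponent:
  (2·δr/r)² = (2×0.0145)² = 0.000844;  (1·δh/h)² = (1×0.0889)² = 0.00791
δV/V = √(0.00875) = 0.0935
V = 182.9 cm^3, so δV = 0.0935 × 182.9 = 17.1 cm^3.

17.1 cm^3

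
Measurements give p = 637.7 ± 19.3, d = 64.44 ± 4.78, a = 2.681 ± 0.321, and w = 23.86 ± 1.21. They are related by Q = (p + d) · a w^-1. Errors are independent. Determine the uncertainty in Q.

Let u = p + d = 702.1. δu = √(δp² + δd²) = √(372 + 22.8) = 19.9, so δu/u = 0.0283.
Q is then a monomial in u, a, w:
δQ/Q = √((δu/u)² + (1·δa/a)² + (-1·δw/w)²) = √(0.000802 + 0.0143 + 0.00257) = 0.133
Q = 78.90, so δQ = 0.133 × 78.90 = 10.5.

10.5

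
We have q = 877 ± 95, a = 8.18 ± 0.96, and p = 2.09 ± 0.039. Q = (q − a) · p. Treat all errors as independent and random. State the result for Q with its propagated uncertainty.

Let u = q − a = 869. δu = √(δq² + δa²) = √(9020 + 0.922) = 95.0, so δu/u = 0.109.
Q is then a monomial in u, p:
δQ/Q = √((δu/u)² + (1·δp/p)²) = √(0.0120 + 0.000348) = 0.111
Q = 1820, so δQ = 0.111 × 1820 = 201.

1820 ± 201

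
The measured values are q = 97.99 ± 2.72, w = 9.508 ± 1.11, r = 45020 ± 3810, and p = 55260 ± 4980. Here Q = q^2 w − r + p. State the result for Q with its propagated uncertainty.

Let h = q^2·w = 91300. δh/h = √((2·δq/q)² + (1·δw/w)²) = √(0.00308 + 0.0136) = 0.129, so δh = 11800.
Q = h − r + p: δQ = √(δh² + δr² + δp²) = √(1.39e+08 + 1.45e+07 + 2.48e+07) = 13400
Q = 101500.

101500 ± 13400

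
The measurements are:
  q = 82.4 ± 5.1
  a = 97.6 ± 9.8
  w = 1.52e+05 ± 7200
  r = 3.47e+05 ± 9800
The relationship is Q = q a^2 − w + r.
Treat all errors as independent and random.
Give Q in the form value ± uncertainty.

(9.80 ± 1.65) × 10^5

Let p = q·a^2 = 7.85e+05. δp/p = √((1·δq/q)² + (2·δa/a)²) = √(0.00383 + 0.0403) = 0.210, so δp = 1.65e+05.
Q = p − w + r: δQ = √(δp² + δw² + δr²) = √(2.72e+10 + 5.18e+07 + 9.6e+07) = 1.65e+05
Q = 9.8e+05.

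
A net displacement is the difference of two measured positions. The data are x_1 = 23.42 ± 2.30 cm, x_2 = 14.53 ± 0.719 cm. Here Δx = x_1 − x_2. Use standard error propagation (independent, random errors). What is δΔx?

Absolute uncertainties add in quadrature for a linear combination:
  (δx_1)² = 5.29;  (δx_2)² = 0.517
δΔx = √(5.81) = 2.41 cm

2.41 cm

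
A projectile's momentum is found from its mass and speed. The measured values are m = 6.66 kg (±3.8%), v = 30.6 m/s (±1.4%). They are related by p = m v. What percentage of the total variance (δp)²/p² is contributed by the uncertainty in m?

(δp/p)² = (1·δm/m)² + (1·δv/v)²
  m term: (1×0.0380)² = 0.00144
  v term: (1×0.0140)² = 0.000196
Total = 0.00164. Share from m = 0.00144/0.00164 = 0.880.

88.0%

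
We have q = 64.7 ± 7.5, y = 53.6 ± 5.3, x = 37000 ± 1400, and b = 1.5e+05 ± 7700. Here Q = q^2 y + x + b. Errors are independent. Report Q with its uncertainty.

Let p = q^2·y = 2.24e+05. δp/p = √((2·δq/q)² + (1·δy/y)²) = √(0.0537 + 0.00978) = 0.252, so δp = 56600.
Q = p + x + b: δQ = √(δp² + δx² + δb²) = √(3.2e+09 + 1.96e+06 + 5.93e+07) = 57100
Q = 4.11e+05.

(4.11 ± 0.571) × 10^5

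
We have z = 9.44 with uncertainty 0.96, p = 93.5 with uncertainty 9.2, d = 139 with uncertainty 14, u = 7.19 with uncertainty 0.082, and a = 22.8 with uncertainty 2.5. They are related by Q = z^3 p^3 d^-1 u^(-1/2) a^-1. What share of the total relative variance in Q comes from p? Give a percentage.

(δQ/Q)² = (3·δz/z)² + (3·δp/p)² + (-1·δd/d)² + (−½·δu/u)² + (-1·δa/a)²
  z term: (3×0.102)² = 0.0931
  p term: (3×0.0984)² = 0.0871
  d term: (-1×0.101)² = 0.0101
  u term: (-0.5×0.0114)² = 3.25e-05
  a term: (-1×0.110)² = 0.0120
Total = 0.202. Share from p = 0.0871/0.202 = 0.430.

43.0%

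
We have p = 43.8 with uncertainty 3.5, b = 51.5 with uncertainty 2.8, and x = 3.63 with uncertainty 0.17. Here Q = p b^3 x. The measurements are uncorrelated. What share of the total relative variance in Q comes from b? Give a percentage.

(δQ/Q)² = (1·δp/p)² + (3·δb/b)² + (1·δx/x)²
  p term: (1×0.0799)² = 0.00639
  b term: (3×0.0544)² = 0.0266
  x term: (1×0.0468)² = 0.00219
Total = 0.0352. Share from b = 0.0266/0.0352 = 0.756.

75.6%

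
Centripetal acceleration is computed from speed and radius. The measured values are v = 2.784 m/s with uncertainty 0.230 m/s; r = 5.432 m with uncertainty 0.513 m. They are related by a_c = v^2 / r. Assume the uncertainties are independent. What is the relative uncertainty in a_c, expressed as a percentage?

19.0%

Each factor contributes (exponent × relative error)² to (δa_c/a_c)²:
  (2·δv/v)² = (2×0.0826)² = 0.0273;  (-1·δr/r)² = (-1×0.0944)² = 0.00892
δa_c/a_c = √(0.0362) = 0.190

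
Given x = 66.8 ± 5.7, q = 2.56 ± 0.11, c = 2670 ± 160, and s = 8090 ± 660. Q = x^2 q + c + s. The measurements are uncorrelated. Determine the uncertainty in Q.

2120

Let p = x^2·q = 11400. δp/p = √((2·δx/x)² + (1·δq/q)²) = √(0.0291 + 0.00185) = 0.176, so δp = 2010.
Q = p + c + s: δQ = √(δp² + δc² + δs²) = √(4.04e+06 + 25600 + 4.36e+05) = 2120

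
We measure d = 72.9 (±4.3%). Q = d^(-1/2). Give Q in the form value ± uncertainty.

Each factor contributes (exponent × relative error)² to (δQ/Q)²:
  (−½·δd/d)² = (-0.5×0.0430)² = 0.000462
δQ/Q = √(0.000462) = 0.0215
Q = 0.117, so δQ = 0.0215 × 0.117 = 0.00252.

0.117 ± 0.00252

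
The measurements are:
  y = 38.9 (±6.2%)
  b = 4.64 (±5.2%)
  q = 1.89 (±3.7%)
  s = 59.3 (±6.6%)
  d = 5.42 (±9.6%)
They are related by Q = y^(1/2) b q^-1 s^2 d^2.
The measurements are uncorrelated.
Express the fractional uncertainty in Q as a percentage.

For a monomial Q ∝ y^(1/2), b, q^-1, s^2, d^2, fractional errors add in quadrature:
  (½·δy/y)² = (0.5×0.0620)² = 0.000961;  (1·δb/b)² = (1×0.0520)² = 0.00270;  (-1·δq/q)² = (-1×0.0370)² = 0.00137;  (2·δs/s)² = (2×0.0660)² = 0.0174;  (2·δd/d)² = (2×0.0960)² = 0.0369
δQ/Q = √(0.0593) = 0.244

24.4%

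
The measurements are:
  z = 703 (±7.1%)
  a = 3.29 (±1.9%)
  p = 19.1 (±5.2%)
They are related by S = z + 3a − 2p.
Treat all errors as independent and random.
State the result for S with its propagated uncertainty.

Each term contributes (cᵢ δxᵢ)² to (δS)²:
  (δz)² = 2490;  (3·δa)² = 0.0352;  (2·δp)² = 3.95
δS = √(2500) = 50.0
S = 675.

675 ± 50.0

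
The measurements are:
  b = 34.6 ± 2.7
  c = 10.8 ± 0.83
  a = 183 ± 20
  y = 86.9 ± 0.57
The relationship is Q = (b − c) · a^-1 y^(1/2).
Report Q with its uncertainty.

1.21 ± 0.196

Let u = b − c = 23.8. δu = √(δb² + δc²) = √(7.29 + 0.689) = 2.82, so δu/u = 0.119.
Q is then a monomial in u, a, y:
δQ/Q = √((δu/u)² + (-1·δa/a)² + (½·δy/y)²) = √(0.0141 + 0.0119 + 1.08e-05) = 0.161
Q = 1.21, so δQ = 0.161 × 1.21 = 0.196.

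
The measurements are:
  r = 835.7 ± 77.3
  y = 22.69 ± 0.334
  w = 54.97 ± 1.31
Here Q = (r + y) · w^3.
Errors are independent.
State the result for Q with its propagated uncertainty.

Let u = r + y = 858.4. δu = √(δr² + δy²) = √(5980 + 0.112) = 77.3, so δu/u = 0.0901.
Q is then a monomial in u, w:
δQ/Q = √((δu/u)² + (3·δw/w)²) = √(0.00811 + 0.00511) = 0.115
Q = 1.426e+08, so δQ = 0.115 × 1.426e+08 = 1.64e+07.

(1.426 ± 0.164) × 10^8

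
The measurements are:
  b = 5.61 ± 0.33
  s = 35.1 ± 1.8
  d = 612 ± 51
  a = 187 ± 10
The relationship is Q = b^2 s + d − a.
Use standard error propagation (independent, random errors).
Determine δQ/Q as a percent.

Let p = b^2·s = 1100. δp/p = √((2·δb/b)² + (1·δs/s)²) = √(0.0138 + 0.00263) = 0.128, so δp = 142.
Q = p + d − a: δQ = √(δp² + δd² + δa²) = √(20100 + 2600 + 100) = 151
Q = 1530, so δQ/Q = 151/1530 = 0.0987.

9.87%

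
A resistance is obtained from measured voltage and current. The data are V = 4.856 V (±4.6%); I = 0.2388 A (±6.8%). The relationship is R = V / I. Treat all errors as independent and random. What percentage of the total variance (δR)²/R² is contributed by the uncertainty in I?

(δR/R)² = (1·δV/V)² + (-1·δI/I)²
  V term: (1×0.0460)² = 0.00212
  I term: (-1×0.0680)² = 0.00462
Total = 0.00674. Share from I = 0.00462/0.00674 = 0.686.

68.6%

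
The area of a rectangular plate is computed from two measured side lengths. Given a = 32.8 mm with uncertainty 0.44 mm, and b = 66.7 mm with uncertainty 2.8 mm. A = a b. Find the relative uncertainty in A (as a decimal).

0.0441

Relative error in a monomial: (δA/A)² = Σ (nᵢ · δxᵢ/xᵢ)².
  (1·δa/a)² = (1×0.0134)² = 0.000180;  (1·δb/b)² = (1×0.0420)² = 0.00176
δA/A = √(0.00194) = 0.0441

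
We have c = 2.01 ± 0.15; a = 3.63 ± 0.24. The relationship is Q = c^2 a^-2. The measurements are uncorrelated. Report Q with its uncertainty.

0.307 ± 0.0611

Relative error in a monomial: (δQ/Q)² = Σ (nᵢ · δxᵢ/xᵢ)².
  (2·δc/c)² = (2×0.0746)² = 0.0223;  (-2·δa/a)² = (-2×0.0661)² = 0.0175
δQ/Q = √(0.0398) = 0.199
Q = 0.307, so δQ = 0.199 × 0.307 = 0.0611.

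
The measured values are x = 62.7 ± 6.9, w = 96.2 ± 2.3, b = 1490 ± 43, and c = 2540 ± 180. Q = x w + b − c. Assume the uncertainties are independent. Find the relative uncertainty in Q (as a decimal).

Let p = x·w = 6030. δp/p = √((1·δx/x)² + (1·δw/w)²) = √(0.0121 + 0.000572) = 0.113, so δp = 679.
Q = p + b − c: δQ = √(δp² + δb² + δc²) = √(4.61e+05 + 1850 + 32400) = 704
Q = 4980, so δQ/Q = 704/4980 = 0.141.

0.141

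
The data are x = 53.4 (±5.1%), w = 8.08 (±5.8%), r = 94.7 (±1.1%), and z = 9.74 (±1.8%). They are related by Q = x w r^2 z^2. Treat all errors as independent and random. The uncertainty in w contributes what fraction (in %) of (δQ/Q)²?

43.4%

(δQ/Q)² = (1·δx/x)² + (1·δw/w)² + (2·δr/r)² + (2·δz/z)²
  x term: (1×0.0510)² = 0.00260
  w term: (1×0.0580)² = 0.00336
  r term: (2×0.0110)² = 0.000484
  z term: (2×0.0180)² = 0.00130
Total = 0.00774. Share from w = 0.00336/0.00774 = 0.434.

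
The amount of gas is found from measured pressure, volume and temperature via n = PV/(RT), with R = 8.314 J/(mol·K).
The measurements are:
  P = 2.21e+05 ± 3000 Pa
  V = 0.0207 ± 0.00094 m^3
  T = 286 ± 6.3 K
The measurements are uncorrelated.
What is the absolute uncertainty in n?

Products/powers → add relative errors in quadrature, weighted by exponent:
  (1·δP/P)² = (1×0.0136)² = 0.000184;  (1·δV/V)² = (1×0.0454)² = 0.00206;  (-1·δT/T)² = (-1×0.0220)² = 0.000485
δn/n = √(0.00273) = 0.0523
n = 1.92 mol, so δn = 0.0523 × 1.92 = 0.101 mol.

0.101 mol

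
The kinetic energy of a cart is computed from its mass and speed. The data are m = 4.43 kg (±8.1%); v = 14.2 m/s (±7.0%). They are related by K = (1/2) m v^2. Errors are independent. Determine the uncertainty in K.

72.2 J

Relative error in a monomial: (δK/K)² = Σ (nᵢ · δxᵢ/xᵢ)².
  (1·δm/m)² = (1×0.0810)² = 0.00656;  (2·δv/v)² = (2×0.0700)² = 0.0196
δK/K = √(0.0262) = 0.162
K = 447 J, so δK = 0.162 × 447 = 72.2 J.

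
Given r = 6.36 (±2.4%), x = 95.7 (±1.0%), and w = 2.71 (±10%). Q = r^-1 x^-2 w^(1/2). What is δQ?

1.67e-06

Relative error in a monomial: (δQ/Q)² = Σ (nᵢ · δxᵢ/xᵢ)².
  (-1·δr/r)² = (-1×0.0240)² = 0.000576;  (-2·δx/x)² = (-2×0.0100)² = 0.000400;  (½·δw/w)² = (0.5×0.100)² = 0.00250
δQ/Q = √(0.00348) = 0.0590
Q = 2.83e-05, so δQ = 0.0590 × 2.83e-05 = 1.67e-06.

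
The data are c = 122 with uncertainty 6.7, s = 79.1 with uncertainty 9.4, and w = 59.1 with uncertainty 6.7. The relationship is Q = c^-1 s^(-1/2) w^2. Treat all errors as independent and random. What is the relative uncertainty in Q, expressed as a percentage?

Products/powers → add relative errors in quadrature, weighted by exponent:
  (-1·δc/c)² = (-1×0.0549)² = 0.00302;  (−½·δs/s)² = (-0.5×0.119)² = 0.00353;  (2·δw/w)² = (2×0.113)² = 0.0514
δQ/Q = √(0.0580) = 0.241

24.1%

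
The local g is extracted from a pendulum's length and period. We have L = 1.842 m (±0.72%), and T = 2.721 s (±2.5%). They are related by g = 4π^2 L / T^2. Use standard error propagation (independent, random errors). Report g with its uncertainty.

Products/powers → add relative errors in quadrature, weighted by exponent:
  (1·δL/L)² = (1×0.00720)² = 5.18e-05;  (-2·δT/T)² = (-2×0.0250)² = 0.00250
δg/g = √(0.00255) = 0.0505
g = 9.822 m/s^2, so δg = 0.0505 × 9.822 = 0.496 m/s^2.

9.822 ± 0.496 m/s^2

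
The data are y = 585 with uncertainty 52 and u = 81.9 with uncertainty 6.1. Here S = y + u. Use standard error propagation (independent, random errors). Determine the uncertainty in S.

52.4

S is a linear combination, so absolute uncertainties add in quadrature:
  (δy)² = 2700;  (δu)² = 37.2
δS = √(2740) = 52.4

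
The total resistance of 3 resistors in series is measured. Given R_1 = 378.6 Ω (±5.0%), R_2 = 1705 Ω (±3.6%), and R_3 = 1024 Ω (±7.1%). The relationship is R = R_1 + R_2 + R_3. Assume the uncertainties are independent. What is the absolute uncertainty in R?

Each term contributes (cᵢ δxᵢ)² to (δR)²:
  (δR_1)² = 358;  (δR_2)² = 3770;  (δR_3)² = 5290
δR = √(9410) = 97.0 Ω

97.0 Ω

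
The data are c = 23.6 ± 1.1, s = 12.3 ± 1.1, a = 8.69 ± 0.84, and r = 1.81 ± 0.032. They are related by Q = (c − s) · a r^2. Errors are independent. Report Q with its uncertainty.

322 ± 55.3

Let u = c − s = 11.3. δu = √(δc² + δs²) = √(1.21 + 1.21) = 1.56, so δu/u = 0.138.
Q is then a monomial in u, a, r:
δQ/Q = √((δu/u)² + (1·δa/a)² + (2·δr/r)²) = √(0.0190 + 0.00934 + 0.00125) = 0.172
Q = 322, so δQ = 0.172 × 322 = 55.3.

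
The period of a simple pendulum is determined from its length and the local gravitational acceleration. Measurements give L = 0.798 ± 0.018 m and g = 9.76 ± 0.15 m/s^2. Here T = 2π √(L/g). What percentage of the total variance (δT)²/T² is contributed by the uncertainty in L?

68.3%

(δT/T)² = (½·δL/L)² + (−½·δg/g)²
  L term: (0.5×0.0226)² = 0.000127
  g term: (-0.5×0.0154)² = 5.91e-05
Total = 0.000186. Share from L = 0.000127/0.000186 = 0.683.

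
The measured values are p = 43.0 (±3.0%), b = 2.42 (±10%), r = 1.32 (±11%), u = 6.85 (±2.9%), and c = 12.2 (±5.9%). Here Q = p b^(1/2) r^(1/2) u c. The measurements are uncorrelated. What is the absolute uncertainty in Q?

666

Each factor contributes (exponent × relative error)² to (δQ/Q)²:
  (1·δp/p)² = (1×0.0300)² = 0.000900;  (½·δb/b)² = (0.5×0.100)² = 0.00250;  (½·δr/r)² = (0.5×0.110)² = 0.00302;  (1·δu/u)² = (1×0.0290)² = 0.000841;  (1·δc/c)² = (1×0.0590)² = 0.00348
δQ/Q = √(0.0107) = 0.104
Q = 6420, so δQ = 0.104 × 6420 = 666.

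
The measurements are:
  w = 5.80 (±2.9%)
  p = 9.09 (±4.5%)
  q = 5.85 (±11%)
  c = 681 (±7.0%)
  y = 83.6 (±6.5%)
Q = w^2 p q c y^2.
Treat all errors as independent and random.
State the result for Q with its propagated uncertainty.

Relative error in a monomial: (δQ/Q)² = Σ (nᵢ · δxᵢ/xᵢ)².
  (2·δw/w)² = (2×0.0290)² = 0.00336;  (1·δp/p)² = (1×0.0450)² = 0.00202;  (1·δq/q)² = (1×0.110)² = 0.0121;  (1·δc/c)² = (1×0.0700)² = 0.00490;  (2·δy/y)² = (2×0.0650)² = 0.0169
δQ/Q = √(0.0393) = 0.198
Q = 8.51e+09, so δQ = 0.198 × 8.51e+09 = 1.69e+09.

(8.51 ± 1.69) × 10^9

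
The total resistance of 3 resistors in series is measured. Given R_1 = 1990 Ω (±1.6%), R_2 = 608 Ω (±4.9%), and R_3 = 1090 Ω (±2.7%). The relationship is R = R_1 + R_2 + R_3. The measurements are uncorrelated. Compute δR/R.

0.0143

Sums and differences: (δR)² = Σ (cᵢ δxᵢ)².
  (δR_1)² = 1010;  (δR_2)² = 888;  (δR_3)² = 866
δR = √(2770) = 52.6 Ω
R = 3690 Ω, so δR/R = 52.6/3690 = 0.0143.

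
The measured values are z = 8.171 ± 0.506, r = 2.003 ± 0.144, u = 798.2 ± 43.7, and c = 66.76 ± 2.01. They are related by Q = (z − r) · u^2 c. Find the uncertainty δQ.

Let w = z − r = 6.168. δw = √(δz² + δr²) = √(0.256 + 0.0207) = 0.526, so δw/w = 0.0853.
Q is then a monomial in w, u, c:
δQ/Q = √((δw/w)² + (2·δu/u)² + (1·δc/c)²) = √(0.00728 + 0.0120 + 0.000906) = 0.142
Q = 2.624e+08, so δQ = 0.142 × 2.624e+08 = 3.73e+07.

3.73e+07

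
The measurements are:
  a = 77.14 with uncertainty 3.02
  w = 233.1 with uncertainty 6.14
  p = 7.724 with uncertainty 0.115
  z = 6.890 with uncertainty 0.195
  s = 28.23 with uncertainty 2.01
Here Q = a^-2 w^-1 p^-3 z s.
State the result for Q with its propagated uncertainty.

(3.043 ± 0.369) × 10^-7

Relative error in a monomial: (δQ/Q)² = Σ (nᵢ · δxᵢ/xᵢ)².
  (-2·δa/a)² = (-2×0.0391)² = 0.00613;  (-1·δw/w)² = (-1×0.0263)² = 0.000694;  (-3·δp/p)² = (-3×0.0149)² = 0.00200;  (1·δz/z)² = (1×0.0283)² = 0.000801;  (1·δs/s)² = (1×0.0712)² = 0.00507
δQ/Q = √(0.0147) = 0.121
Q = 3.043e-07, so δQ = 0.121 × 3.043e-07 = 3.69e-08.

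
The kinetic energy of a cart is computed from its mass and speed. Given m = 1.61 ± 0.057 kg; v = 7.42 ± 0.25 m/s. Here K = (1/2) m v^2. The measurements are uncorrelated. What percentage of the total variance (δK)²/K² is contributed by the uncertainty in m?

(δK/K)² = (1·δm/m)² + (2·δv/v)²
  m term: (1×0.0354)² = 0.00125
  v term: (2×0.0337)² = 0.00454
Total = 0.00579. Share from m = 0.00125/0.00579 = 0.216.

21.6%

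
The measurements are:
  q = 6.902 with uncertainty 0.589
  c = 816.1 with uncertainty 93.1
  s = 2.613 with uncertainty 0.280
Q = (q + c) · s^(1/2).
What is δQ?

167

Let u = q + c = 823.0. δu = √(δq² + δc²) = √(0.347 + 8670) = 93.1, so δu/u = 0.113.
Q is then a monomial in u, s:
δQ/Q = √((δu/u)² + (½·δs/s)²) = √(0.0128 + 0.00287) = 0.125
Q = 1330, so δQ = 0.125 × 1330 = 167.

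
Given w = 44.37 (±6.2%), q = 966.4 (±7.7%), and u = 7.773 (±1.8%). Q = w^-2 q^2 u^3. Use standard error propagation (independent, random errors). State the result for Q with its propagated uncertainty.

222800 ± 45700

Relative error in a monomial: (δQ/Q)² = Σ (nᵢ · δxᵢ/xᵢ)².
  (-2·δw/w)² = (-2×0.0620)² = 0.0154;  (2·δq/q)² = (2×0.0770)² = 0.0237;  (3·δu/u)² = (3×0.0180)² = 0.00292
δQ/Q = √(0.0420) = 0.205
Q = 222800, so δQ = 0.205 × 222800 = 45700.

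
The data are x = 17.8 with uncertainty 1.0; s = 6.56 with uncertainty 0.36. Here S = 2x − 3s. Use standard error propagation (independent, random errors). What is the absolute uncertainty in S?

2.27

For a sum/difference, combine absolute errors in quadrature:
  (2·δx)² = 4.00;  (3·δs)² = 1.17
δS = √(5.17) = 2.27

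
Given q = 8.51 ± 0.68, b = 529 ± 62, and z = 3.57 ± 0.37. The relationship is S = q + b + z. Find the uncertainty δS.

62.0

S is a linear combination, so absolute uncertainties add in quadrature:
  (δq)² = 0.462;  (δb)² = 3840;  (δz)² = 0.137
δS = √(3840) = 62.0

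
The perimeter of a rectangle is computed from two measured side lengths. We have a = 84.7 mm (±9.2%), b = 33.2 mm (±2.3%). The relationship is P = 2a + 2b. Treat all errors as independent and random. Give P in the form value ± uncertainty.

236 ± 15.7 mm

Each term contributes (cᵢ δxᵢ)² to (δP)²:
  (2·δa)² = 243;  (2·δb)² = 2.33
δP = √(245) = 15.7 mm
P = 236 mm.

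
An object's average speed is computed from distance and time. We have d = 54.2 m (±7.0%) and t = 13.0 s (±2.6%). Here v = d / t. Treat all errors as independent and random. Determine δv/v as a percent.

7.47%

For a monomial v ∝ d, t^-1, fractional errors add in quadrature:
  (1·δd/d)² = (1×0.0700)² = 0.00490;  (-1·δt/t)² = (-1×0.0260)² = 0.000676
δv/v = √(0.00558) = 0.0747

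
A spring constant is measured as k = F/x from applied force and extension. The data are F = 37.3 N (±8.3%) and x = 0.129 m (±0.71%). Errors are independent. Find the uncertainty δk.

Since k is a product/quotient, work with relative uncertainties:
  (1·δF/F)² = (1×0.0830)² = 0.00689;  (-1·δx/x)² = (-1×0.00710)² = 5.04e-05
δk/k = √(0.00694) = 0.0833
k = 289 N/m, so δk = 0.0833 × 289 = 24.1 N/m.

24.1 N/m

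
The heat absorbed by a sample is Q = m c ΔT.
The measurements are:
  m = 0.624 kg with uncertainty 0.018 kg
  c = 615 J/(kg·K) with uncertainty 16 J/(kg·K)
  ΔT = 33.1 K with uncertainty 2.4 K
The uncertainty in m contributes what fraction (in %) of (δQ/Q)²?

(δQ/Q)² = (1·δm/m)² + (1·δc/c)² + (1·δΔT/ΔT)²
  m term: (1×0.0288)² = 0.000832
  c term: (1×0.0260)² = 0.000677
  ΔT term: (1×0.0725)² = 0.00526
Total = 0.00677. Share from m = 0.000832/0.00677 = 0.123.

12.3%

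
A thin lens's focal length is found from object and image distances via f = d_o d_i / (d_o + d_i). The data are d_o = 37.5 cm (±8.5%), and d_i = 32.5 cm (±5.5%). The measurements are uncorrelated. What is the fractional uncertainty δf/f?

0.0493

∂f/∂d_o = (d_i/(d_o+d_i))² = 0.216;  ∂f/∂d_i = (d_o/(d_o+d_i))² = 0.287
δf = √((∂f/∂d_o · δd_o)² + (∂f/∂d_i · δd_i)²) = √(0.472 + 0.263) = 0.857 cm
f = 17.4 cm, so δf/f = 0.857/17.4 = 0.0493.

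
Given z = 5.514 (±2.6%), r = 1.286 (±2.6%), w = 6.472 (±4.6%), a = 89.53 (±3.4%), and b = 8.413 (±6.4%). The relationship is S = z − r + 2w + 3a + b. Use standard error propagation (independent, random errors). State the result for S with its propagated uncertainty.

294.2 ± 9.17

S is a linear combination, so absolute uncertainties add in quadrature:
  (δz)² = 0.0206;  (δr)² = 0.00112;  (2·δw)² = 0.355;  (3·δa)² = 83.4;  (δb)² = 0.290
δS = √(84.1) = 9.17
S = 294.2.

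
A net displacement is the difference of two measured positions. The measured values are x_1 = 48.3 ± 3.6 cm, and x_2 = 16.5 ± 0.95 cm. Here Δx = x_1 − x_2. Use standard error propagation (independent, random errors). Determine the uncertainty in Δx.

Each term contributes (cᵢ δxᵢ)² to (δΔx)²:
  (δx_1)² = 13.0;  (δx_2)² = 0.902
δΔx = √(13.9) = 3.72 cm

3.72 cm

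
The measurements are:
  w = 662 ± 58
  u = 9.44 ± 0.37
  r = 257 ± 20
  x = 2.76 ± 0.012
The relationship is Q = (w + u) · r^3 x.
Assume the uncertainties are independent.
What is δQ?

7.83e+09

Let h = w + u = 671. δh = √(δw² + δu²) = √(3360 + 0.137) = 58.0, so δh/h = 0.0864.
Q is then a monomial in h, r, x:
δQ/Q = √((δh/h)² + (3·δr/r)² + (1·δx/x)²) = √(0.00746 + 0.0545 + 1.89e-05) = 0.249
Q = 3.15e+10, so δQ = 0.249 × 3.15e+10 = 7.83e+09.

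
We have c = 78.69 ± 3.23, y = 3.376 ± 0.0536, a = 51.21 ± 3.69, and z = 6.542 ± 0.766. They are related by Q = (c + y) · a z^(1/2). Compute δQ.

Let u = c + y = 82.07. δu = √(δc² + δy²) = √(10.4 + 0.00287) = 3.23, so δu/u = 0.0394.
Q is then a monomial in u, a, z:
δQ/Q = √((δu/u)² + (1·δa/a)² + (½·δz/z)²) = √(0.00155 + 0.00519 + 0.00343) = 0.101
Q = 10750, so δQ = 0.101 × 10750 = 1080.

1080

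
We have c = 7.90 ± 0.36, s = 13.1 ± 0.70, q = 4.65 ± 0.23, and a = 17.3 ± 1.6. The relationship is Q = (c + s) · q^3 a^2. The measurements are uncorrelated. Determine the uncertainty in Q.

1.52e+05

Let u = c + s = 21.0. δu = √(δc² + δs²) = √(0.130 + 0.490) = 0.787, so δu/u = 0.0375.
Q is then a monomial in u, q, a:
δQ/Q = √((δu/u)² + (3·δq/q)² + (2·δa/a)²) = √(0.00140 + 0.0220 + 0.0342) = 0.240
Q = 6.32e+05, so δQ = 0.240 × 6.32e+05 = 1.52e+05.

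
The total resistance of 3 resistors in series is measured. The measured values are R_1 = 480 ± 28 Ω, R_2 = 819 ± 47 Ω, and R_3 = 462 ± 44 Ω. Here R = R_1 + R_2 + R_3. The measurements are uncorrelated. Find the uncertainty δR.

70.2 Ω

Each term contributes (cᵢ δxᵢ)² to (δR)²:
  (δR_1)² = 784;  (δR_2)² = 2210;  (δR_3)² = 1940
δR = √(4930) = 70.2 Ω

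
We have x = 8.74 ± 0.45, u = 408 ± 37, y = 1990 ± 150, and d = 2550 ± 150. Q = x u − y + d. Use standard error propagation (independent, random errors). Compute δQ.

Let p = x·u = 3570. δp/p = √((1·δx/x)² + (1·δu/u)²) = √(0.00265 + 0.00822) = 0.104, so δp = 372.
Q = p − y + d: δQ = √(δp² + δy² + δd²) = √(1.38e+05 + 22500 + 22500) = 428

428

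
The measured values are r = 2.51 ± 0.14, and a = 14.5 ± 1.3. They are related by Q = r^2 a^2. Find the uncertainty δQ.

Since Q is a product/quotient, work with relative uncertainties:
  (2·δr/r)² = (2×0.0558)² = 0.0124;  (2·δa/a)² = (2×0.0897)² = 0.0322
δQ/Q = √(0.0446) = 0.211
Q = 1320, so δQ = 0.211 × 1320 = 280.

280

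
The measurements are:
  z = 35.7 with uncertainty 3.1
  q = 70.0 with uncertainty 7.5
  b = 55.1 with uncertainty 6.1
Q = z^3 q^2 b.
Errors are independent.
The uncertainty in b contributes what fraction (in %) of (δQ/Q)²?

(δQ/Q)² = (3·δz/z)² + (2·δq/q)² + (1·δb/b)²
  z term: (3×0.0868)² = 0.0679
  q term: (2×0.107)² = 0.0459
  b term: (1×0.111)² = 0.0123
Total = 0.126. Share from b = 0.0123/0.126 = 0.0972.

9.72%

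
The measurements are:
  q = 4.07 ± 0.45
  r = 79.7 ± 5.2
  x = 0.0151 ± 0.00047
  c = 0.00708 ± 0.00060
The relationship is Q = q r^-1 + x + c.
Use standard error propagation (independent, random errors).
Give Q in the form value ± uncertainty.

Let p = q·r^-1 = 0.0511. δp/p = √((1·δq/q)² + (-1·δr/r)²) = √(0.0122 + 0.00426) = 0.128, so δp = 0.00656.
Q = p + x + c: δQ = √(δp² + δx² + δc²) = √(4.3e-05 + 2.21e-07 + 3.6e-07) = 0.00660
Q = 0.0732.

0.0732 ± 0.00660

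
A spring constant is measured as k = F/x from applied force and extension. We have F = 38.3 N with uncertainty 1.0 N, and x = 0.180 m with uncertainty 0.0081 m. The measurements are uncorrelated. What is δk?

11.1 N/m

For a monomial k ∝ F, x^-1, fractional errors add in quadrature:
  (1·δF/F)² = (1×0.0261)² = 0.000682;  (-1·δx/x)² = (-1×0.0450)² = 0.00202
δk/k = √(0.00271) = 0.0520
k = 213 N/m, so δk = 0.0520 × 213 = 11.1 N/m.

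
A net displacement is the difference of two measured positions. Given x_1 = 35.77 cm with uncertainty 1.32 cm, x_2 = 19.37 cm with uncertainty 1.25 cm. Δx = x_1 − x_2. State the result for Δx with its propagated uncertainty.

Δx is a linear combination, so absolute uncertainties add in quadrature:
  (δx_1)² = 1.74;  (δx_2)² = 1.56
δΔx = √(3.30) = 1.82 cm
Δx = 16.40 cm.

16.40 ± 1.82 cm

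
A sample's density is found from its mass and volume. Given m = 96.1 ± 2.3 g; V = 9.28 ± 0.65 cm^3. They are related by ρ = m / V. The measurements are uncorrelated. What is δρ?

For a monomial ρ ∝ m, V^-1, fractional errors add in quadrature:
  (1·δm/m)² = (1×0.0239)² = 0.000573;  (-1·δV/V)² = (-1×0.0700)² = 0.00491
δρ/ρ = √(0.00548) = 0.0740
ρ = 10.4 g/cm^3, so δρ = 0.0740 × 10.4 = 0.767 g/cm^3.

0.767 g/cm^3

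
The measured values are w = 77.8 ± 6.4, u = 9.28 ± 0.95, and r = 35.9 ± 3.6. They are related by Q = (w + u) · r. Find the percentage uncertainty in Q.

12.5%

Let h = w + u = 87.1. δh = √(δw² + δu²) = √(41.0 + 0.902) = 6.47, so δh/h = 0.0743.
Q is then a monomial in h, r:
δQ/Q = √((δh/h)² + (1·δr/r)²) = √(0.00552 + 0.0101) = 0.125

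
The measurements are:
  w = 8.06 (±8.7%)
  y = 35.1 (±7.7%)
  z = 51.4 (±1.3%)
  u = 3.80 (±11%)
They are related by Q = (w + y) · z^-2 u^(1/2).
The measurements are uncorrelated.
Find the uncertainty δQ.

0.00283

Let h = w + y = 43.2. δh = √(δw² + δy²) = √(0.492 + 7.30) = 2.79, so δh/h = 0.0647.
Q is then a monomial in h, z, u:
δQ/Q = √((δh/h)² + (-2·δz/z)² + (½·δu/u)²) = √(0.00419 + 0.000676 + 0.00302) = 0.0888
Q = 0.0318, so δQ = 0.0888 × 0.0318 = 0.00283.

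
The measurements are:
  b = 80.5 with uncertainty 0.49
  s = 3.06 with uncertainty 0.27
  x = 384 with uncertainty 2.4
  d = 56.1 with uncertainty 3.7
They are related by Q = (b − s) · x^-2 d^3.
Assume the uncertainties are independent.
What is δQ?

Let u = b − s = 77.4. δu = √(δb² + δs²) = √(0.240 + 0.0729) = 0.559, so δu/u = 0.00722.
Q is then a monomial in u, x, d:
δQ/Q = √((δu/u)² + (-2·δx/x)² + (3·δd/d)²) = √(5.22e-05 + 0.000156 + 0.0391) = 0.198
Q = 92.7, so δQ = 0.198 × 92.7 = 18.4.

18.4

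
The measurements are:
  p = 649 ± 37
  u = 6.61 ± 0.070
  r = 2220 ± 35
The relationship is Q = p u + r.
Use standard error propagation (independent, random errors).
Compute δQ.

251

Let w = p·u = 4290. δw/w = √((1·δp/p)² + (1·δu/u)²) = √(0.00325 + 0.000112) = 0.0580, so δw = 249.
Q = w + r: δQ = √(δw² + δr²) = √(61900 + 1220) = 251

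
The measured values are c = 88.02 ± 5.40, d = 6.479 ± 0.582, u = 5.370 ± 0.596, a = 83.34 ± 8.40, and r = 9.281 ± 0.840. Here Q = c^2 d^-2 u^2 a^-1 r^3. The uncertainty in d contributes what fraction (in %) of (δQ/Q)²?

17.9%

(δQ/Q)² = (2·δc/c)² + (-2·δd/d)² + (2·δu/u)² + (-1·δa/a)² + (3·δr/r)²
  c term: (2×0.0613)² = 0.0151
  d term: (-2×0.0898)² = 0.0323
  u term: (2×0.111)² = 0.0493
  a term: (-1×0.101)² = 0.0102
  r term: (3×0.0905)² = 0.0737
Total = 0.180. Share from d = 0.0323/0.180 = 0.179.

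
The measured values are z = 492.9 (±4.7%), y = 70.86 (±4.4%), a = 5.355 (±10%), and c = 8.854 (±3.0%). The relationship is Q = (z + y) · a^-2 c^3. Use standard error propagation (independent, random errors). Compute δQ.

Let u = z + y = 563.8. δu = √(δz² + δy²) = √(537 + 9.72) = 23.4, so δu/u = 0.0415.
Q is then a monomial in u, a, c:
δQ/Q = √((δu/u)² + (-2·δa/a)² + (3·δc/c)²) = √(0.00172 + 0.0400 + 0.00810) = 0.223
Q = 13650, so δQ = 0.223 × 13650 = 3050.

3050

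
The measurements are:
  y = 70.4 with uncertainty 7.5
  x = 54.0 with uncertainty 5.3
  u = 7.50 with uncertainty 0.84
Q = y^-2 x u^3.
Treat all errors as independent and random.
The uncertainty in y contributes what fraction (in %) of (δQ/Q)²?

27.0%

(δQ/Q)² = (-2·δy/y)² + (1·δx/x)² + (3·δu/u)²
  y term: (-2×0.107)² = 0.0454
  x term: (1×0.0981)² = 0.00963
  u term: (3×0.112)² = 0.113
Total = 0.168. Share from y = 0.0454/0.168 = 0.270.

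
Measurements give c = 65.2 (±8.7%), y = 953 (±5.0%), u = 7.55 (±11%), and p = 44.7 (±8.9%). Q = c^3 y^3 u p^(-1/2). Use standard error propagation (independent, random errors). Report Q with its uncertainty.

(2.71 ± 0.877) × 10^14

For a monomial Q ∝ c^3, y^3, u, p^(-1/2), fractional errors add in quadrature:
  (3·δc/c)² = (3×0.0870)² = 0.0681;  (3·δy/y)² = (3×0.0500)² = 0.0225;  (1·δu/u)² = (1×0.110)² = 0.0121;  (−½·δp/p)² = (-0.5×0.0890)² = 0.00198
δQ/Q = √(0.105) = 0.324
Q = 2.71e+14, so δQ = 0.324 × 2.71e+14 = 8.77e+13.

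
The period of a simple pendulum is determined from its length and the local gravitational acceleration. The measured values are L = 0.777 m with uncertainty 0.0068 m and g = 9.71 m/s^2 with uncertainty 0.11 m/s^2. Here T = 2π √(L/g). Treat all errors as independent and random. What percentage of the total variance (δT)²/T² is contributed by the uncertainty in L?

(δT/T)² = (½·δL/L)² + (−½·δg/g)²
  L term: (0.5×0.00875)² = 1.91e-05
  g term: (-0.5×0.0113)² = 3.21e-05
Total = 5.12e-05. Share from L = 1.91e-05/5.12e-05 = 0.374.

37.4%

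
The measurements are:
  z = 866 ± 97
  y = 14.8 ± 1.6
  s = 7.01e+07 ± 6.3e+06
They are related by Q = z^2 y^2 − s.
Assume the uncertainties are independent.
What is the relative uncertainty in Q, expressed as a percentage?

Let p = z^2·y^2 = 1.64e+08. δp/p = √((2·δz/z)² + (2·δy/y)²) = √(0.0502 + 0.0467) = 0.311, so δp = 5.11e+07.
Q = p − s: δQ = √(δp² + δs²) = √(2.62e+15 + 3.97e+13) = 5.15e+07
Q = 9.42e+07, so δQ/Q = 5.15e+07/9.42e+07 = 0.547.

54.7%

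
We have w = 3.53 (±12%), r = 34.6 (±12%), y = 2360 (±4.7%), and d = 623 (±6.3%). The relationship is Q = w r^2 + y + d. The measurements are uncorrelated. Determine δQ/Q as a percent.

15.8%

Let p = w·r^2 = 4230. δp/p = √((1·δw/w)² + (2·δr/r)²) = √(0.0144 + 0.0576) = 0.268, so δp = 1130.
Q = p + y + d: δQ = √(δp² + δy² + δd²) = √(1.29e+06 + 12300 + 1540) = 1140
Q = 7210, so δQ/Q = 1140/7210 = 0.158.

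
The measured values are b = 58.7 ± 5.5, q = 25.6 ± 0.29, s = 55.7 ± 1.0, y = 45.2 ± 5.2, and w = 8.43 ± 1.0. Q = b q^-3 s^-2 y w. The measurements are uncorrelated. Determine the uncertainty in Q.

Products/powers → add relative errors in quadrature, weighted by exponent:
  (1·δb/b)² = (1×0.0937)² = 0.00878;  (-3·δq/q)² = (-3×0.0113)² = 0.00115;  (-2·δs/s)² = (-2×0.0180)² = 0.00129;  (1·δy/y)² = (1×0.115)² = 0.0132;  (1·δw/w)² = (1×0.119)² = 0.0141
δQ/Q = √(0.0385) = 0.196
Q = 0.000430, so δQ = 0.196 × 0.000430 = 8.43e-05.

8.43e-05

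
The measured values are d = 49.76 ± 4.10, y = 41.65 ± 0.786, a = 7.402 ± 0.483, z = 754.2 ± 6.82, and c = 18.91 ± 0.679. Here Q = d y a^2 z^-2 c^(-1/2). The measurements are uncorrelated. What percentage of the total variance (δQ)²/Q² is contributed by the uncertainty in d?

27.3%

(δQ/Q)² = (1·δd/d)² + (1·δy/y)² + (2·δa/a)² + (-2·δz/z)² + (−½·δc/c)²
  d term: (1×0.0824)² = 0.00679
  y term: (1×0.0189)² = 0.000356
  a term: (2×0.0653)² = 0.0170
  z term: (-2×0.00904)² = 0.000327
  c term: (-0.5×0.0359)² = 0.000322
Total = 0.0248. Share from d = 0.00679/0.0248 = 0.273.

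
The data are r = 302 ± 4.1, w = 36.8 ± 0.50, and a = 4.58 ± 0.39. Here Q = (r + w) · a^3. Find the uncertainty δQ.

Let u = r + w = 339. δu = √(δr² + δw²) = √(16.8 + 0.250) = 4.13, so δu/u = 0.0122.
Q is then a monomial in u, a:
δQ/Q = √((δu/u)² + (3·δa/a)²) = √(0.000149 + 0.0653) = 0.256
Q = 32500, so δQ = 0.256 × 32500 = 8320.

8320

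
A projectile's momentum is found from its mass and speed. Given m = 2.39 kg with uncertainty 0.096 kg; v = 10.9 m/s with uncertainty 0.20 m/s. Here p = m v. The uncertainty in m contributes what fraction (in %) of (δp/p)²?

(δp/p)² = (1·δm/m)² + (1·δv/v)²
  m term: (1×0.0402)² = 0.00161
  v term: (1×0.0183)² = 0.000337
Total = 0.00195. Share from m = 0.00161/0.00195 = 0.827.

82.7%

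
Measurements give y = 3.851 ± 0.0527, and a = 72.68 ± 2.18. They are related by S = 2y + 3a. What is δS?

6.54

Each term contributes (cᵢ δxᵢ)² to (δS)²:
  (2·δy)² = 0.0111;  (3·δa)² = 42.8
δS = √(42.8) = 6.54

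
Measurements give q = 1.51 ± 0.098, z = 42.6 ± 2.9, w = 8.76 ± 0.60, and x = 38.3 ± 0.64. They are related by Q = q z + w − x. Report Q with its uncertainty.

34.8 ± 6.11

Let p = q·z = 64.3. δp/p = √((1·δq/q)² + (1·δz/z)²) = √(0.00421 + 0.00463) = 0.0941, so δp = 6.05.
Q = p + w − x: δQ = √(δp² + δw² + δx²) = √(36.6 + 0.360 + 0.410) = 6.11
Q = 34.8.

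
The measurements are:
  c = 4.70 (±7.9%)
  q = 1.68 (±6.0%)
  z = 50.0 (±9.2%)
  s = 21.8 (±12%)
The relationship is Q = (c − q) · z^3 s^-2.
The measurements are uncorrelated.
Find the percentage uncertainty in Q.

38.7%

Let u = c − q = 3.02. δu = √(δc² + δq²) = √(0.138 + 0.0102) = 0.385, so δu/u = 0.127.
Q is then a monomial in u, z, s:
δQ/Q = √((δu/u)² + (3·δz/z)² + (-2·δs/s)²) = √(0.0162 + 0.0762 + 0.0576) = 0.387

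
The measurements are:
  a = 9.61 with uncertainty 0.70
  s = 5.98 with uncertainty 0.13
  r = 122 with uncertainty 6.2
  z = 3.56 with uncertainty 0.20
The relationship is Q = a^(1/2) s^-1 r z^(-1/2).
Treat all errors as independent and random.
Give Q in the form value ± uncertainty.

33.5 ± 2.41

For a monomial Q ∝ a^(1/2), s^-1, r, z^(-1/2), fractional errors add in quadrature:
  (½·δa/a)² = (0.5×0.0728)² = 0.00133;  (-1·δs/s)² = (-1×0.0217)² = 0.000473;  (1·δr/r)² = (1×0.0508)² = 0.00258;  (−½·δz/z)² = (-0.5×0.0562)² = 0.000789
δQ/Q = √(0.00517) = 0.0719
Q = 33.5, so δQ = 0.0719 × 33.5 = 2.41.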